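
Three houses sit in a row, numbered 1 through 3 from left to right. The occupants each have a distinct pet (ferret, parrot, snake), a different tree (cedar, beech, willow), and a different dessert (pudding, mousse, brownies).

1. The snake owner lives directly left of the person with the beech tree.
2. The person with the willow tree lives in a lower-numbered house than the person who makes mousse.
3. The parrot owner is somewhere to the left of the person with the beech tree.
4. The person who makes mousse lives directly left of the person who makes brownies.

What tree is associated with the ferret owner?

From clue 4, the person who makes mousse must be in house 2.
From clue 4, the person who makes brownies must be in house 3.
That leaves ferret as the pet for house 3.
House 1's dessert must be pudding (nothing else left).
Clue 2: the person with the willow tree is in house 1.
The parrot owner is narrowed to house 1 or 2; consider each.
Placing it in house 2 leads to a contradiction, so it's in house 1.
That leaves snake as the pet for house 2.
The person with the beech tree is in house 3 (clue 1).
House 2 tree: only cedar fits.
So: house 1 = parrot/willow/pudding, house 2 = snake/cedar/mousse, house 3 = ferret/beech/brownies.

beech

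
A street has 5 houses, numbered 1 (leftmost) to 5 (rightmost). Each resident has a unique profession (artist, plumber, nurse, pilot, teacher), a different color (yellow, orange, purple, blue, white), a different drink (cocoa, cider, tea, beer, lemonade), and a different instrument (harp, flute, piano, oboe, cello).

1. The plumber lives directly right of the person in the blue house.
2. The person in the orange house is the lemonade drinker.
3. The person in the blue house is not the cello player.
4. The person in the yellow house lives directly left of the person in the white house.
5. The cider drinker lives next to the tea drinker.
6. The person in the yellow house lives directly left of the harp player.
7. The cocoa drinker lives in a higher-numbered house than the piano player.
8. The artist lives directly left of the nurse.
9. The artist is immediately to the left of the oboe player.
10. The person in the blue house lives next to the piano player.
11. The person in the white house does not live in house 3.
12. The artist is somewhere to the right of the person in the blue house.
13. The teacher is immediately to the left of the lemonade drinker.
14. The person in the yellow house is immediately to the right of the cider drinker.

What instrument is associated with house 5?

harp

The person in the white house is narrowed to house 4 or 5; consider each.
Placing it in house 4 leads to a contradiction, so it's in house 5.
Clue 4 places the person in the yellow house in house 4.
From clue 6, the harp player must be in house 5.
The cider drinker is in house 3 (clue 14).
Clue 2: the person in the orange house is in house 2.
Clue 2 places the lemonade drinker in house 2.
Clue 13: the teacher is in house 1.
House 1 color: only blue fits.
That leaves purple as the color for house 3.
House 1's drink must be beer (nothing else left).
So house 5 gets cocoa for drink.
The plumber is in house 2 (clue 1).
By clue 10, the piano player is in house 2.
House 5's profession must be pilot (nothing else left).
So house 4 gets tea for drink.
House 1's instrument must be flute (nothing else left).
Clue 8 places the nurse in house 4.
Clue 9 places the oboe player in house 4.
House 3's profession must be artist (nothing else left).
House 3 instrument: only cello fits.
So: house 1 = teacher/blue/beer/flute, house 2 = plumber/orange/lemonade/piano, house 3 = artist/purple/cider/cello, house 4 = nurse/yellow/tea/oboe, house 5 = pilot/white/cocoa/harp.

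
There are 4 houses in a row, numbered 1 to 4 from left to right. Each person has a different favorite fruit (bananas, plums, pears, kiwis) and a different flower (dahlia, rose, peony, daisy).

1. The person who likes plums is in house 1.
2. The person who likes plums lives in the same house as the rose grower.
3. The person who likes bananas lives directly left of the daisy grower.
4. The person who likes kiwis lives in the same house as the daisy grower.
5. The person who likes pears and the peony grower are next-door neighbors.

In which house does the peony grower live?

From clue 1, the person who likes plums must be in house 1.
Clue 2: the rose grower is in house 1.
The person who likes bananas is narrowed to house 2 or 3; consider each.
Placing it in house 2 leads to a contradiction, so it's in house 3.
Clue 3: the daisy grower is in house 4.
The person who likes kiwis is in house 4 (clue 4).
House 2 favorite fruit: only pears fits.
By clue 5, the peony grower is in house 3.
That leaves dahlia as the flower for house 2.
So: house 1 = plums/rose, house 2 = pears/dahlia, house 3 = bananas/peony, house 4 = kiwis/daisy.

3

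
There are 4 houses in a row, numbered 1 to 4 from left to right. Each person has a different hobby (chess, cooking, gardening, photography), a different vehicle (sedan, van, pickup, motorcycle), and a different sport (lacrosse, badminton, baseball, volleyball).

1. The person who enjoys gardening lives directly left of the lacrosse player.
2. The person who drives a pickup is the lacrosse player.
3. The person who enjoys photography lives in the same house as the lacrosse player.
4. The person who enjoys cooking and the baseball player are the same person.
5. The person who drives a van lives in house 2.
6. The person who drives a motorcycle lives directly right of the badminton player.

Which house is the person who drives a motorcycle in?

By clue 5, the person who drives a van is in house 2.
So house 1 gets sedan for vehicle.
The person who enjoys gardening is narrowed to house 2 or 3; consider each.
Placing it in house 2 leads to a contradiction, so it's in house 3.
The lacrosse player is in house 4 (clue 1).
The person who drives a pickup is in house 4 (clue 2).
By clue 3, the person who enjoys photography is in house 4.
House 3's vehicle must be motorcycle (nothing else left).
By clue 6, the badminton player is in house 2.
So house 1 gets baseball for sport.
That leaves volleyball as the sport for house 3.
The person who enjoys cooking is in house 1 (clue 4).
That leaves chess as the hobby for house 2.
So: house 1 = cooking/sedan/baseball, house 2 = chess/van/badminton, house 3 = gardening/motorcycle/volleyball, house 4 = photography/pickup/lacrosse.

3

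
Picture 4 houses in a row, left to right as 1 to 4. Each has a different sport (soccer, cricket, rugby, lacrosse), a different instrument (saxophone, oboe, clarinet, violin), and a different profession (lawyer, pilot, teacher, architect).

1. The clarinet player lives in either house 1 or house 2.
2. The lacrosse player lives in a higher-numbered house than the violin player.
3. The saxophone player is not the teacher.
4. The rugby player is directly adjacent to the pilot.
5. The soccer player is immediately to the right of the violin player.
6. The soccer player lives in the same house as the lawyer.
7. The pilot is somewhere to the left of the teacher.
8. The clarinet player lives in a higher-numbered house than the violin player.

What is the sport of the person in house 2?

soccer

By clue 8, the clarinet player is in house 2.
The violin player is in house 1 (clue 8).
From clue 5, the soccer player must be in house 2.
By clue 6, the lawyer is in house 2.
By clue 4, the rugby player is in house 4.
The pilot is in house 3 (clue 4).
From clue 7, the teacher must be in house 4.
So house 1 gets cricket for sport.
So house 3 gets lacrosse for sport.
House 1 profession: only architect fits.
Clue 3: the saxophone player is in house 3.
The only instrument still possible for house 4 is oboe.
So: house 1 = cricket/violin/architect, house 2 = soccer/clarinet/lawyer, house 3 = lacrosse/saxophone/pilot, house 4 = rugby/oboe/teacher.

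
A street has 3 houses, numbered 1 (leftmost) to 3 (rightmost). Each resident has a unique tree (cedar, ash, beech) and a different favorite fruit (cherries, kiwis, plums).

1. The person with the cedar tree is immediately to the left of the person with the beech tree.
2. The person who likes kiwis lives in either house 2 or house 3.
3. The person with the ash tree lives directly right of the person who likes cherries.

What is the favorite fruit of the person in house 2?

So house 1 gets cedar for tree.
The person with the beech tree is in house 2 (clue 1).
House 3's tree must be ash (nothing else left).
The person who likes cherries is in house 2 (clue 3).
House 1 favorite fruit: only plums fits.
House 3's favorite fruit must be kiwis (nothing else left).
So: house 1 = cedar/plums, house 2 = beech/cherries, house 3 = ash/kiwis.

cherries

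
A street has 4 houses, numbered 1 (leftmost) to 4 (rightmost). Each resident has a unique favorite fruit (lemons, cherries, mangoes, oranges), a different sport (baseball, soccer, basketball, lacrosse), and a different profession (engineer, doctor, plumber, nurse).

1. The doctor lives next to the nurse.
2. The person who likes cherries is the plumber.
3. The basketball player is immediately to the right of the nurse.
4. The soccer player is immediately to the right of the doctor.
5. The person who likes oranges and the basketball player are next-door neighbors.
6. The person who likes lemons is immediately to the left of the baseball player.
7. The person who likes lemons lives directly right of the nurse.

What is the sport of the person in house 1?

House 1's sport must be lacrosse (nothing else left).
The person who likes lemons is narrowed to house 2 or 3; consider each.
Placing it in house 2 leads to a contradiction, so it's in house 3.
The baseball player is in house 4 (clue 6).
The nurse is in house 2 (clue 7).
From clue 3, the basketball player must be in house 3.
Clue 4: the soccer player is in house 2.
The doctor is in house 1 (clue 4).
That leaves engineer as the profession for house 3.
House 4's profession must be plumber (nothing else left).
The person who likes cherries is in house 4 (clue 2).
House 1's favorite fruit must be mangoes (nothing else left).
So house 2 gets oranges for favorite fruit.
So: house 1 = mangoes/lacrosse/doctor, house 2 = oranges/soccer/nurse, house 3 = lemons/basketball/engineer, house 4 = cherries/baseball/plumber.

lacrosse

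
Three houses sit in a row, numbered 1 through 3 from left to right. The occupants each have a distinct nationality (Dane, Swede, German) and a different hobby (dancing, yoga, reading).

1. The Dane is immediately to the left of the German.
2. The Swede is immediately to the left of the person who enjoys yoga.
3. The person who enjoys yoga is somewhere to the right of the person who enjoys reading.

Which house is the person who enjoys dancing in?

That leaves German as the nationality for house 3.
By clue 1, the Dane is in house 2.
That leaves Swede as the nationality for house 1.
By clue 2, the person who enjoys yoga is in house 2.
Clue 3 places the person who enjoys reading in house 1.
House 3 hobby: only dancing fits.
So: house 1 = Swede/reading, house 2 = Dane/yoga, house 3 = German/dancing.

3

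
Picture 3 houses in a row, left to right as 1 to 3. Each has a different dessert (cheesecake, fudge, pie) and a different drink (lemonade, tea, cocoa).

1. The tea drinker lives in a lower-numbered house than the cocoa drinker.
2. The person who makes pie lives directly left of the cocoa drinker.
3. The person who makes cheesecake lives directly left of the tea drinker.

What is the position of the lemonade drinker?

1

The person who makes cheesecake is in house 1 (clue 3).
From clue 3, the tea drinker must be in house 2.
The only dessert still possible for house 2 is pie.
The only dessert still possible for house 3 is fudge.
House 1 drink: only lemonade fits.
That leaves cocoa as the drink for house 3.
So: house 1 = cheesecake/lemonade, house 2 = pie/tea, house 3 = fudge/cocoa.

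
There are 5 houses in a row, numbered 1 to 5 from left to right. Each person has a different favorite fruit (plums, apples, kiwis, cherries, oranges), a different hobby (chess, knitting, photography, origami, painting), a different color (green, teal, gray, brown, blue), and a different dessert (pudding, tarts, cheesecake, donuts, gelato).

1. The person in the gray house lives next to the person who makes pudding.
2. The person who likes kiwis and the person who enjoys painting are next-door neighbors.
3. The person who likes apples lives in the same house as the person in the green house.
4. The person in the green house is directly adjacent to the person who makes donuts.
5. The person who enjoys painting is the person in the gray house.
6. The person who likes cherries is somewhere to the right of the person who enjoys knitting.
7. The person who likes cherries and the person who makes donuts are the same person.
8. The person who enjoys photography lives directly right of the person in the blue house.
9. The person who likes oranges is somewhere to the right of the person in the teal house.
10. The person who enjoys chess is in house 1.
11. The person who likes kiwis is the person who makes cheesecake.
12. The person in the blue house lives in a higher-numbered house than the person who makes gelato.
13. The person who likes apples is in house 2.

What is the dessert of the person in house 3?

donuts

Clue 10 places the person who enjoys chess in house 1.
Clue 13 places the person who likes apples in house 2.
The person in the green house is in house 2 (clue 3).
Clue 4 places the person who makes donuts in house 3.
From clue 7, the person who likes cherries must be in house 3.
The person who enjoys knitting is in house 2 (clue 6).
House 1's favorite fruit must be plums (nothing else left).
The person who likes kiwis is narrowed to house 4 or 5; consider each.
Placing it in house 5 leads to a contradiction, so it's in house 4.
The person who makes cheesecake is in house 4 (clue 11).
So house 5 gets oranges for favorite fruit.
Clue 1: the person in the gray house is in house 3.
The person who makes pudding is in house 2 (clue 1).
From clue 5, the person who enjoys painting must be in house 3.
House 4's color must be blue (nothing else left).
House 5's color must be brown (nothing else left).
So house 1 gets gelato for dessert.
House 5 dessert: only tarts fits.
Clue 8 places the person who enjoys photography in house 5.
So house 4 gets origami for hobby.
House 1's color must be teal (nothing else left).
So: house 1 = plums/chess/teal/gelato, house 2 = apples/knitting/green/pudding, house 3 = cherries/painting/gray/donuts, house 4 = kiwis/origami/blue/cheesecake, house 5 = oranges/photography/brown/tarts.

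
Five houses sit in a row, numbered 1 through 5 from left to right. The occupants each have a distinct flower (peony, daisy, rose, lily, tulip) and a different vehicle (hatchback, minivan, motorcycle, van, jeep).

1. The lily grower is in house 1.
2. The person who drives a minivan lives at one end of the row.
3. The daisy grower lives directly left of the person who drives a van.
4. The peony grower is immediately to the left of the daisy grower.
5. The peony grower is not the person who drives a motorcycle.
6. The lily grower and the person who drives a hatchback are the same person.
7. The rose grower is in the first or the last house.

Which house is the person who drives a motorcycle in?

Clue 1 places the lily grower in house 1.
By clue 6, the person who drives a hatchback is in house 1.
The only vehicle still possible for house 5 is minivan.
By clue 4, the peony grower is in house 2.
Clue 4: the daisy grower is in house 3.
The only flower still possible for house 4 is tulip.
The only flower still possible for house 5 is rose.
House 2 vehicle: only jeep fits.
By clue 3, the person who drives a van is in house 4.
That leaves motorcycle as the vehicle for house 3.
So: house 1 = lily/hatchback, house 2 = peony/jeep, house 3 = daisy/motorcycle, house 4 = tulip/van, house 5 = rose/minivan.

3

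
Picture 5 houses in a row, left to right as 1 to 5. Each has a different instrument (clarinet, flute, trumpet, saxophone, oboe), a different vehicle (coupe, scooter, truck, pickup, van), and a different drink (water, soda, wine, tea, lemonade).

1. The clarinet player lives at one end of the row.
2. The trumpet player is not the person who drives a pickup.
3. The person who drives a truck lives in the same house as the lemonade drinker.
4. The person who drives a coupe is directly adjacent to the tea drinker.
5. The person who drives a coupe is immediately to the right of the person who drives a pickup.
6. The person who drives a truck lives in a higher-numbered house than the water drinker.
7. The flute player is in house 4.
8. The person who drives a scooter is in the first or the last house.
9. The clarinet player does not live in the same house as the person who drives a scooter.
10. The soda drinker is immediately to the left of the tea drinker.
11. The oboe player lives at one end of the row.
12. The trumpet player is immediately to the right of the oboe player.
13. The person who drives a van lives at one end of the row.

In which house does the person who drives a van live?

5

By clue 7, the flute player is in house 4.
The trumpet player is in house 2 (clue 12).
From clue 12, the oboe player must be in house 1.
House 3's instrument must be saxophone (nothing else left).
House 5 instrument: only clarinet fits.
Clue 9: the person who drives a scooter is in house 1.
The only vehicle still possible for house 5 is van.
By clue 5, the person who drives a coupe is in house 4.
From clue 5, the person who drives a pickup must be in house 3.
House 2 vehicle: only truck fits.
From clue 3, the lemonade drinker must be in house 2.
Clue 6 places the water drinker in house 1.
From clue 10, the tea drinker must be in house 5.
So house 3 gets wine for drink.
House 4 drink: only soda fits.
So: house 1 = oboe/scooter/water, house 2 = trumpet/truck/lemonade, house 3 = saxophone/pickup/wine, house 4 = flute/coupe/soda, house 5 = clarinet/van/tea.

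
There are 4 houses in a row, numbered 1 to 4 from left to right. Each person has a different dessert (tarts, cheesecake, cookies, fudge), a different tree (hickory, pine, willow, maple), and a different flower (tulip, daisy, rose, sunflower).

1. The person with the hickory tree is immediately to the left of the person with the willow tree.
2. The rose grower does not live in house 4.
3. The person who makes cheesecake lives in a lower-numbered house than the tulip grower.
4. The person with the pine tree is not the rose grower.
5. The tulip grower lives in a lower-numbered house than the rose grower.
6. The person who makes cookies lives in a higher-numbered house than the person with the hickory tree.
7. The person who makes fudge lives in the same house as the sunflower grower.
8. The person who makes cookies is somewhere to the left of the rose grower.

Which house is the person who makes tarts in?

From clue 5, the tulip grower must be in house 2.
By clue 5, the rose grower is in house 3.
The person who makes cookies is in house 2 (clue 8).
Clue 3: the person who makes cheesecake is in house 1.
The person with the hickory tree is in house 1 (clue 6).
The only dessert still possible for house 3 is tarts.
So house 4 gets fudge for dessert.
From clue 1, the person with the willow tree must be in house 2.
Clue 7: the sunflower grower is in house 4.
House 3 tree: only maple fits.
House 4's tree must be pine (nothing else left).
House 1's flower must be daisy (nothing else left).
So: house 1 = cheesecake/hickory/daisy, house 2 = cookies/willow/tulip, house 3 = tarts/maple/rose, house 4 = fudge/pine/sunflower.

3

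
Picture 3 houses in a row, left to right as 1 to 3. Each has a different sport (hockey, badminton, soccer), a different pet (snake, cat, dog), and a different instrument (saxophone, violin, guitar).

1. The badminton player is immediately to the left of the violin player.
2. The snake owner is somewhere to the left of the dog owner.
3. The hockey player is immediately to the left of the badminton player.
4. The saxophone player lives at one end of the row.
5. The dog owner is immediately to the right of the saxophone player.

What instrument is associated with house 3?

Clue 3: the hockey player is in house 1.
The badminton player is in house 2 (clue 3).
By clue 5, the dog owner is in house 2.
From clue 5, the saxophone player must be in house 1.
The only sport still possible for house 3 is soccer.
So house 3 gets cat for pet.
Clue 1 places the violin player in house 3.
The only pet still possible for house 1 is snake.
House 2's instrument must be guitar (nothing else left).
So: house 1 = hockey/snake/saxophone, house 2 = badminton/dog/guitar, house 3 = soccer/cat/violin.

violin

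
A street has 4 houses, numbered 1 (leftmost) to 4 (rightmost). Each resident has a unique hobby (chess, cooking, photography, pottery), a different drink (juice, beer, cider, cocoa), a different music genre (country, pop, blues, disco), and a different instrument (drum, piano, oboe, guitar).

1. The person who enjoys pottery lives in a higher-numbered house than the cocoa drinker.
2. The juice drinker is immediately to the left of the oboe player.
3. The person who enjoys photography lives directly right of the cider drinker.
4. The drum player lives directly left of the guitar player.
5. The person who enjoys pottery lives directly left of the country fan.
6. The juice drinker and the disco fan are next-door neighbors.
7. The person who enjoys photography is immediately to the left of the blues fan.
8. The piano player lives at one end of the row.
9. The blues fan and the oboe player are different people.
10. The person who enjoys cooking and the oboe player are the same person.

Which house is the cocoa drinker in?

So house 1 gets chess for hobby.
The only hobby still possible for house 4 is cooking.
The only drink still possible for house 4 is beer.
The oboe player is in house 4 (clue 10).
House 3's drink must be juice (nothing else left).
From clue 9, the blues fan must be in house 3.
The only music genre still possible for house 1 is pop.
The only music genre still possible for house 2 is disco.
So house 4 gets country for music genre.
House 1's instrument must be piano (nothing else left).
House 3 instrument: only guitar fits.
The person who enjoys pottery is in house 3 (clue 5).
The person who enjoys photography is in house 2 (clue 7).
So house 2 gets drum for instrument.
Clue 3: the cider drinker is in house 1.
The only drink still possible for house 2 is cocoa.
So: house 1 = chess/cider/pop/piano, house 2 = photography/cocoa/disco/drum, house 3 = pottery/juice/blues/guitar, house 4 = cooking/beer/country/oboe.

2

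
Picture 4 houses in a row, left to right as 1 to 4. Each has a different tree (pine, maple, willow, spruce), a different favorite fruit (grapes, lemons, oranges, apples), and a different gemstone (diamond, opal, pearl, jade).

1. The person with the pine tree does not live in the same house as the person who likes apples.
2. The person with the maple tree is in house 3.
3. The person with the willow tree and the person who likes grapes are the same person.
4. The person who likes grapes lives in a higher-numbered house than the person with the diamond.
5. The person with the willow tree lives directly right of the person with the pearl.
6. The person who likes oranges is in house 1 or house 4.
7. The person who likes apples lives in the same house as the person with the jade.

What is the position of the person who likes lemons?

From clue 2, the person with the maple tree must be in house 3.
The person with the willow tree is narrowed to house 2 or 4; consider each.
Placing it in house 2 leads to a contradiction, so it's in house 4.
By clue 3, the person who likes grapes is in house 4.
From clue 5, the person with the pearl must be in house 3.
That leaves oranges as the favorite fruit for house 1.
From clue 7, the person who likes apples must be in house 2.
Clue 7: the person with the jade is in house 2.
House 3's favorite fruit must be lemons (nothing else left).
House 4 gemstone: only opal fits.
By clue 1, the person with the pine tree is in house 1.
That leaves spruce as the tree for house 2.
So house 1 gets diamond for gemstone.
So: house 1 = pine/oranges/diamond, house 2 = spruce/apples/jade, house 3 = maple/lemons/pearl, house 4 = willow/grapes/opal.

3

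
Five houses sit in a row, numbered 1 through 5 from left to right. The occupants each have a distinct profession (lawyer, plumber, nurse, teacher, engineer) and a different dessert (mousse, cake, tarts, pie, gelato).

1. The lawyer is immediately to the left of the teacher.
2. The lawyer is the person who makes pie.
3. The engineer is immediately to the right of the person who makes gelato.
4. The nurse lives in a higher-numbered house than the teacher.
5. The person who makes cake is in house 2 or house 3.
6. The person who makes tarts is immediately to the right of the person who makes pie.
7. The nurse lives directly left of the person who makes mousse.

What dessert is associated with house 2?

That leaves mousse as the dessert for house 5.
Clue 7 places the nurse in house 4.
House 4 dessert: only gelato fits.
Clue 3: the engineer is in house 5.
House 1's dessert must be pie (nothing else left).
From clue 2, the lawyer must be in house 1.
From clue 6, the person who makes tarts must be in house 2.
House 3's dessert must be cake (nothing else left).
The teacher is in house 2 (clue 1).
House 3's profession must be plumber (nothing else left).
So: house 1 = lawyer/pie, house 2 = teacher/tarts, house 3 = plumber/cake, house 4 = nurse/gelato, house 5 = engineer/mousse.

tarts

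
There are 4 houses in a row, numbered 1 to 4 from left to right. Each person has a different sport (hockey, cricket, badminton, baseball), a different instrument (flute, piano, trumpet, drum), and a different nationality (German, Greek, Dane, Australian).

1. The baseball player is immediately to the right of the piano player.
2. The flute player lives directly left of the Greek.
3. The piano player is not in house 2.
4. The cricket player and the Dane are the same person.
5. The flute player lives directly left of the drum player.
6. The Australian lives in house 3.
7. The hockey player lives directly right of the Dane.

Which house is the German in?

The Australian is in house 3 (clue 6).
The baseball player is narrowed to house 2 or 4; consider each.
Placing it in house 2 leads to a contradiction, so it's in house 4.
By clue 1, the piano player is in house 3.
Clue 2 places the Greek in house 2.
From clue 5, the drum player must be in house 2.
House 1 instrument: only flute fits.
So house 4 gets trumpet for instrument.
House 1's nationality must be Dane (nothing else left).
So house 4 gets German for nationality.
The cricket player is in house 1 (clue 4).
Clue 7: the hockey player is in house 2.
So house 3 gets badminton for sport.
So: house 1 = cricket/flute/Dane, house 2 = hockey/drum/Greek, house 3 = badminton/piano/Australian, house 4 = baseball/trumpet/German.

4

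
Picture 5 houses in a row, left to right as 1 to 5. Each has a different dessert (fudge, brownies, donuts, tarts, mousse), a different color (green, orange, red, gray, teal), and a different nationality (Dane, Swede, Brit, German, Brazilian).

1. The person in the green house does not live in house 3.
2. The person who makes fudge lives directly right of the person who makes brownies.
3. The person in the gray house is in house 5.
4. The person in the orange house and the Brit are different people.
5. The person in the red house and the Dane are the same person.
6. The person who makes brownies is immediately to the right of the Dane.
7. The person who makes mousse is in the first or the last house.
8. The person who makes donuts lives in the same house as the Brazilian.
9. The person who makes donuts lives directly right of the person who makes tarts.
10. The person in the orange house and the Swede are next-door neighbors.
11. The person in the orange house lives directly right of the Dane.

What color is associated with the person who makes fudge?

teal

Clue 3 places the person in the gray house in house 5.
The person who makes mousse is narrowed to house 1 or 5; consider each.
Placing it in house 5 leads to a contradiction, so it's in house 1.
The person who makes brownies is narrowed to house 2 or 3 or 4; consider each.
Placing it in house 3 and house 4 leads to a contradiction, so it's in house 2.
Clue 2: the person who makes fudge is in house 3.
Clue 6 places the Dane in house 1.
The person in the orange house is in house 2 (clue 11).
So house 4 gets tarts for dessert.
House 5 dessert: only donuts fits.
From clue 5, the person in the red house must be in house 1.
The Brazilian is in house 5 (clue 8).
From clue 10, the Swede must be in house 3.
House 3 color: only teal fits.
House 4 color: only green fits.
So house 2 gets German for nationality.
The only nationality still possible for house 4 is Brit.
So: house 1 = mousse/red/Dane, house 2 = brownies/orange/German, house 3 = fudge/teal/Swede, house 4 = tarts/green/Brit, house 5 = donuts/gray/Brazilian.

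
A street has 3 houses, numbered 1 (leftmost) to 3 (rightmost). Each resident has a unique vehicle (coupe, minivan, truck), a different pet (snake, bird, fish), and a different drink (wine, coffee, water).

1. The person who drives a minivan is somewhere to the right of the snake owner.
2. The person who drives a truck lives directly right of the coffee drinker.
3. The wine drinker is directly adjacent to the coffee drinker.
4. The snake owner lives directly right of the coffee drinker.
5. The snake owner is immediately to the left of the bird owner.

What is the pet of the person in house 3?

bird

From clue 4, the snake owner must be in house 2.
Clue 4 places the coffee drinker in house 1.
Clue 5 places the bird owner in house 3.
That leaves coupe as the vehicle for house 1.
The only pet still possible for house 1 is fish.
Clue 1: the person who drives a minivan is in house 3.
From clue 2, the person who drives a truck must be in house 2.
From clue 3, the wine drinker must be in house 2.
House 3 drink: only water fits.
So: house 1 = coupe/fish/coffee, house 2 = truck/snake/wine, house 3 = minivan/bird/water.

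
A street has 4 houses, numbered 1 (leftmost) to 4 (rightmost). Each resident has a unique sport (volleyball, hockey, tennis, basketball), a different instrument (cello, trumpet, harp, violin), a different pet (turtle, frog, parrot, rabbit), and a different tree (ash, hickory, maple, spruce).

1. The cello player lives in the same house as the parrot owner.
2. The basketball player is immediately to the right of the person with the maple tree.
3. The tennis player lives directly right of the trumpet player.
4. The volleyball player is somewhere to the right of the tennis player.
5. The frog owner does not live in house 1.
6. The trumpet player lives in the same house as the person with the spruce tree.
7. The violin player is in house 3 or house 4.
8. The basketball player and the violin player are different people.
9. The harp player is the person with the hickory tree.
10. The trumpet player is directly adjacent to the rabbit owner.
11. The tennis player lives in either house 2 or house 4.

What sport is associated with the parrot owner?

basketball

Clue 11: the tennis player is in house 2.
House 1's sport must be hockey (nothing else left).
The trumpet player is in house 1 (clue 3).
The person with the spruce tree is in house 1 (clue 6).
By clue 10, the rabbit owner is in house 2.
That leaves harp as the instrument for house 2.
So house 1 gets turtle for pet.
From clue 9, the person with the hickory tree must be in house 2.
That leaves maple as the tree for house 3.
So house 4 gets ash for tree.
The basketball player is in house 4 (clue 2).
Clue 8: the violin player is in house 3.
The only sport still possible for house 3 is volleyball.
The only instrument still possible for house 4 is cello.
From clue 1, the parrot owner must be in house 4.
So house 3 gets frog for pet.
So: house 1 = hockey/trumpet/turtle/spruce, house 2 = tennis/harp/rabbit/hickory, house 3 = volleyball/violin/frog/maple, house 4 = basketball/cello/parrot/ash.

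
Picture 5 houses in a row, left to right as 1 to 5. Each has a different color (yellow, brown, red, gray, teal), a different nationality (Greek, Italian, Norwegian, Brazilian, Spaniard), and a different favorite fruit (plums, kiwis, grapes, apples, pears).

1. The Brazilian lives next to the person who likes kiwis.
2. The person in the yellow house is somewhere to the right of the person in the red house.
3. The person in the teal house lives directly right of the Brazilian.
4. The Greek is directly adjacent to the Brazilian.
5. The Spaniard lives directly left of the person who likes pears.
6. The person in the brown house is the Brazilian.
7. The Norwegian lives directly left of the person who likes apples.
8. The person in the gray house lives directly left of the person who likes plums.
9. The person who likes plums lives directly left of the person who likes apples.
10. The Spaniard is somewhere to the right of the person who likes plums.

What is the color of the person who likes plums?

red

The person in the gray house is narrowed to house 1 or 2; consider each.
Placing it in house 2 leads to a contradiction, so it's in house 1.
From clue 8, the person who likes plums must be in house 2.
From clue 9, the person who likes apples must be in house 3.
The Norwegian is in house 2 (clue 7).
The only color still possible for house 2 is red.
The only nationality still possible for house 1 is Italian.
House 5's nationality must be Greek (nothing else left).
House 1 favorite fruit: only grapes fits.
Clue 4 places the Brazilian in house 4.
By clue 6, the person in the brown house is in house 4.
So house 3 gets yellow for color.
House 5 color: only teal fits.
The only nationality still possible for house 3 is Spaniard.
Clue 1: the person who likes kiwis is in house 5.
Clue 5: the person who likes pears is in house 4.
So: house 1 = gray/Italian/grapes, house 2 = red/Norwegian/plums, house 3 = yellow/Spaniard/apples, house 4 = brown/Brazilian/pears, house 5 = teal/Greek/kiwis.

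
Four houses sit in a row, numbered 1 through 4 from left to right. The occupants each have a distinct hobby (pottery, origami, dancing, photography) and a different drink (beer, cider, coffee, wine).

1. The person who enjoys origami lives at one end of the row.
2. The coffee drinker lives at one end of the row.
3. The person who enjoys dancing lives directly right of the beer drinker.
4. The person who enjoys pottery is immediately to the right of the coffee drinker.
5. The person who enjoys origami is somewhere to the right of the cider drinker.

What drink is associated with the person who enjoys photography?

From clue 4, the person who enjoys pottery must be in house 2.
By clue 4, the coffee drinker is in house 1.
From clue 5, the person who enjoys origami must be in house 4.
So house 1 gets photography for hobby.
House 3's hobby must be dancing (nothing else left).
So house 4 gets wine for drink.
By clue 3, the beer drinker is in house 2.
The only drink still possible for house 3 is cider.
So: house 1 = photography/coffee, house 2 = pottery/beer, house 3 = dancing/cider, house 4 = origami/wine.

coffee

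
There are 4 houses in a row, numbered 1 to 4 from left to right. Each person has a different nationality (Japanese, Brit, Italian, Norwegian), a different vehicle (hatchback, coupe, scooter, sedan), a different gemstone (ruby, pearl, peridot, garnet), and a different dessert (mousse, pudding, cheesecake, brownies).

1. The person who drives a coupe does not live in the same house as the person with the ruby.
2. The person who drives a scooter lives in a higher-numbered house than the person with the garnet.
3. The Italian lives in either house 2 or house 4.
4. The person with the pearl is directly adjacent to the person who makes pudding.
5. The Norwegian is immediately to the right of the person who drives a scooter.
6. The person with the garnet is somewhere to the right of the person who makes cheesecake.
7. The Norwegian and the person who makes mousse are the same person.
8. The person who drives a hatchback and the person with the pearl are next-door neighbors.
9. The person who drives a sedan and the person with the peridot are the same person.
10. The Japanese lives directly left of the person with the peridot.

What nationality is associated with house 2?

The person who drives a scooter is in house 3 (clue 2).
Clue 2 places the person with the garnet in house 2.
From clue 5, the Norwegian must be in house 4.
From clue 6, the person who makes cheesecake must be in house 1.
From clue 7, the person who makes mousse must be in house 4.
From clue 9, the person who drives a sedan must be in house 4.
From clue 9, the person with the peridot must be in house 4.
From clue 10, the Japanese must be in house 3.
The only nationality still possible for house 1 is Brit.
House 2 nationality: only Italian fits.
House 1 vehicle: only coupe fits.
So house 2 gets hatchback for vehicle.
Clue 1: the person with the ruby is in house 3.
From clue 4, the person who makes pudding must be in house 2.
The only gemstone still possible for house 1 is pearl.
So house 3 gets brownies for dessert.
So: house 1 = Brit/coupe/pearl/cheesecake, house 2 = Italian/hatchback/garnet/pudding, house 3 = Japanese/scooter/ruby/brownies, house 4 = Norwegian/sedan/peridot/mousse.

Italian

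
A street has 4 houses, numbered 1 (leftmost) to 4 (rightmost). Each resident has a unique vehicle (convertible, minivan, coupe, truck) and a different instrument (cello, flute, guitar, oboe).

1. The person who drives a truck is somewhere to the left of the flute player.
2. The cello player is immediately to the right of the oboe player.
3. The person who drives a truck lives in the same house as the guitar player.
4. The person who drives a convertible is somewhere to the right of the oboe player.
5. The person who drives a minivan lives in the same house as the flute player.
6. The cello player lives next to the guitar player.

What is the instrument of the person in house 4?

flute

The person who drives a convertible is narrowed to house 2 or 3 or 4; consider each.
Placing it in house 3 and house 4 leads to a contradiction, so it's in house 2.
From clue 4, the oboe player must be in house 1.
From clue 2, the cello player must be in house 2.
The person who drives a truck is in house 3 (clue 3).
By clue 3, the guitar player is in house 3.
That leaves coupe as the vehicle for house 1.
House 4's vehicle must be minivan (nothing else left).
House 4's instrument must be flute (nothing else left).
So: house 1 = coupe/oboe, house 2 = convertible/cello, house 3 = truck/guitar, house 4 = minivan/flute.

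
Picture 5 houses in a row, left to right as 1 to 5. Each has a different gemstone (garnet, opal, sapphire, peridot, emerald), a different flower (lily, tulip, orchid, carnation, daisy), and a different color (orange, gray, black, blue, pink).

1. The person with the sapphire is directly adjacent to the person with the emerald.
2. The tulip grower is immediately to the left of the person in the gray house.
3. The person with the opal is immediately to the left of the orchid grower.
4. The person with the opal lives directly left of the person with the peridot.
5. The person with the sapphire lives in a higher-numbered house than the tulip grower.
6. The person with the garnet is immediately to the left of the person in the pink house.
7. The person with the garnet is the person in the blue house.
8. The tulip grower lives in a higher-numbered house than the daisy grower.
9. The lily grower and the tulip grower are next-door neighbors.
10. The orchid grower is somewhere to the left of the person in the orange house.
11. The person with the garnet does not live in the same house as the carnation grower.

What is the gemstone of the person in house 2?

opal

The person with the opal is narrowed to house 1 or 2 or 3; consider each.
Placing it in house 1 and house 3 leads to a contradiction, so it's in house 2.
The orchid grower is in house 3 (clue 3).
The person with the peridot is in house 3 (clue 4).
So house 1 gets garnet for gemstone.
The person in the pink house is in house 2 (clue 6).
Clue 7: the person in the blue house is in house 1.
The person with the emerald is narrowed to house 4 or 5; consider each.
Placing it in house 5 leads to a contradiction, so it's in house 4.
By clue 1, the person with the sapphire is in house 5.
The daisy grower is narrowed to house 1 or 2; consider each.
Placing it in house 2 leads to a contradiction, so it's in house 1.
The tulip grower is in house 4 (clue 9).
The only flower still possible for house 2 is carnation.
House 5 flower: only lily fits.
Clue 2 places the person in the gray house in house 5.
House 3's color must be black (nothing else left).
That leaves orange as the color for house 4.
So: house 1 = garnet/daisy/blue, house 2 = opal/carnation/pink, house 3 = peridot/orchid/black, house 4 = emerald/tulip/orange, house 5 = sapphire/lily/gray.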